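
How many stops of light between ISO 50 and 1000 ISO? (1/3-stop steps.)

4 1/3 stops

50 → 64 → 80 → 100 → 125 → 160 → 200 → 250 → 320 → 400 → 500 → 640 → 800 → 1000 — count the steps: 13 third-stops = 4 1/3 stops.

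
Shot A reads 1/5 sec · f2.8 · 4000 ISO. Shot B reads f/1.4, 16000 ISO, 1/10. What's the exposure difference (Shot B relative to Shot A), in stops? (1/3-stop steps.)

Aperture: f/2.8 → f/2.5 → f/2.2 → f/2 → f/1.8 → f/1.6 → f/1.4 — 2 stops larger aperture (brighter).
Shutter speed: 1/5 → 1/6 → 1/8 → 1/10 — 1 stop shorter (darker).
ISO: 4000 → 5000 → 6400 → 8000 → 10000 → 12800 → 16000 — 2 stops raised (brighter).
Net: +2 −1 +2 = +3 stops.

3 stops brighter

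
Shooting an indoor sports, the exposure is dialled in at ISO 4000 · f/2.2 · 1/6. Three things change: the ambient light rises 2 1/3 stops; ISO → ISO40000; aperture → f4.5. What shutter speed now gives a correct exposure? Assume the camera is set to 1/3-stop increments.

Scene light: 2 1/3 stops brighter.
ISO: 4000 → 5000 → 6400 → 8000 → 10000 → 12800 → 16000 → 20000 → 25600 → 32000 → 40000 — 3 1/3 stops raised (brighter).
Aperture: f/2.2 → f/2.5 → f/2.8 → f/3.2 → f/3.5 → f/4 → f/4.5 — 2 stops stopped down (darker).
Net so far: 3 2/3 stops brighter. Shutter speed: 1/6 → 1/8 → 1/10 → 1/13 → 1/15 → 1/20 → 1/25 → 1/30 → 1/40 → 1/50 → 1/60 → 1/80.

1/80s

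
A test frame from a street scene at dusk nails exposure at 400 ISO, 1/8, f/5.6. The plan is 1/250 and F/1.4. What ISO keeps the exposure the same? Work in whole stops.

ISO 800

Shutter speed: 1/8 → 1/15 → 1/30 → 1/60 → 1/125 → 1/250 — 5 stops faster (darker).
Aperture: f/5.6 → f/4 → f/2.8 → f/2 → f/1.4 — 4 stops larger aperture (brighter).
Net change so far: 1 stop darker. Offset with the ISO: 400 → 800.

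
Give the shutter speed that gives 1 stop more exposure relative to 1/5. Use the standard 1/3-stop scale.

0.4 s

Shutter speed: 1/5 → 1/4 → 0.3 → 0.4 — 1 stop longer (brighter).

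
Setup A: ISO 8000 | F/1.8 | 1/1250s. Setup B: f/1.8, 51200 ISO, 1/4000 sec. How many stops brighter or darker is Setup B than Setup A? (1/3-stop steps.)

Aperture: unchanged.
Shutter speed: 1/1250 → 1/1600 → 1/2000 → 1/2500 → 1/3200 → 1/4000 — 1 2/3 stops shorter (darker).
ISO: 8000 → 10000 → 12800 → 16000 → 20000 → 25600 → 32000 → 40000 → 51200 — 2 2/3 stops higher (brighter).
Net: −1 2/3 +2 2/3 = +1 stop.

1 stop brighter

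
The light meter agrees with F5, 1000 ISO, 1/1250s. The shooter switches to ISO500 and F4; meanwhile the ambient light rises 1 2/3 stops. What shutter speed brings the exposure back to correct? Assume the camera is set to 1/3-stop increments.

1/3200s

Scene light: 1 2/3 stops brighter.
ISO: 1000 → 800 → 640 → 500 — 1 stop lower (darker).
Aperture: f/5 → f/4.5 → f/4 — 2/3 stop larger aperture (brighter).
Net so far: 1 1/3 stops brighter. Shutter speed: 1/1250 → 1/1600 → 1/2000 → 1/2500 → 1/3200.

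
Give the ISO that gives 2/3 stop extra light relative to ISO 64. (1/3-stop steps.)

ISO 100

ISO: 64 → 80 → 100 — 2/3 stop raised (brighter).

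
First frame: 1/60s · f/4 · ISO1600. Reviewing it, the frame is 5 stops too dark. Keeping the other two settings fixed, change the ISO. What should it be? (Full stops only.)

Underexposed by 5 stops → need 5 stops brighter.
ISO: 1600 → 3200 → 6400 → 12800 → 25600 → 51200.

ISO 51200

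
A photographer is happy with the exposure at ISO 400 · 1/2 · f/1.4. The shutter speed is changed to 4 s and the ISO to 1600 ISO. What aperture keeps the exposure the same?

Shutter speed: 1/2 → 1 → 2 → 4 — 3 stops longer (brighter).
ISO: 400 → 800 → 1600 — 2 stops higher (brighter).
Net change so far: 5 stops brighter. Offset with the aperture: f/1.4 → f/2 → f/2.8 → f/4 → f/5.6 → f/8.

f/8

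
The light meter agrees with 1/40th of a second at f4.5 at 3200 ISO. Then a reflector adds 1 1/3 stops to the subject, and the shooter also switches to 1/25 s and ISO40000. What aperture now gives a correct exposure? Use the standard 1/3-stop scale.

Scene light: 1 1/3 stops brighter.
Shutter speed: 1/40 → 1/30 → 1/25 — 2/3 stop slower (brighter).
ISO: 3200 → 4000 → 5000 → 6400 → 8000 → 10000 → 12800 → 16000 → 20000 → 25600 → 32000 → 40000 — 3 2/3 stops raised (brighter).
Net so far: 5 2/3 stops brighter. Aperture: f/4.5 → f/5 → f/5.6 → f/6.3 → f/7.1 → f/8 → f/9 → f/10 → f/11 → f/13 → f/14 → f/16 → f/18 → f/20 → f/22 → f/25 → f/29 → f/32.

f/32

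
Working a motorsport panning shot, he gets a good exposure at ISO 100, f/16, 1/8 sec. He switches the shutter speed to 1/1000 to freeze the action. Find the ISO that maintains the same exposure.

ISO 12800

Shutter speed: 1/8 → 1/15 → 1/30 → 1/60 → 1/125 → 1/250 → 1/500 → 1/1000 — 7 stops faster (darker).
Need 7 stops brighter from the ISO: 100 → 200 → 400 → 800 → 1600 → 3200 → 6400 → 12800.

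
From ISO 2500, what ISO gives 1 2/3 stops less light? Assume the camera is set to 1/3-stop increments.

ISO: 2500 → 2000 → 1600 → 1250 → 1000 → 800 — 1 2/3 stops lower (darker).

ISO 800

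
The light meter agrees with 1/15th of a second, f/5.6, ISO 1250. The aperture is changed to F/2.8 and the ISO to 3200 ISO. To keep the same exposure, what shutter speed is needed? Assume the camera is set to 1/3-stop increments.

Aperture: f/5.6 → f/5 → f/4.5 → f/4 → f/3.5 → f/3.2 → f/2.8 — 2 stops opened up (brighter).
ISO: 1250 → 1600 → 2000 → 2500 → 3200 — 1 1/3 stops higher (brighter).
Net change so far: 3 1/3 stops brighter. Offset with the shutter speed: 1/15 → 1/20 → 1/25 → 1/30 → 1/40 → 1/50 → 1/60 → 1/80 → 1/100 → 1/125 → 1/160.

1/160s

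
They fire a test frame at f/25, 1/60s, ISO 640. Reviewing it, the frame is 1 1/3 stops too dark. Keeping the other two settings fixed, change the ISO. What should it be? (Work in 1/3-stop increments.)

ISO 1600

Underexposed by 1 1/3 stops → need 1 1/3 stops brighter.
ISO: 640 → 800 → 1000 → 1250 → 1600.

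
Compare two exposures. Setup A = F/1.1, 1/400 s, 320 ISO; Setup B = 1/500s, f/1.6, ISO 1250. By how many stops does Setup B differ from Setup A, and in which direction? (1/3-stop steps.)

2/3 stop brighter

Aperture: f/1.1 → f/1.2 → f/1.4 → f/1.6 — 1 stop narrower (darker).
Shutter speed: 1/400 → 1/500 — 1/3 stop faster (darker).
ISO: 320 → 400 → 500 → 640 → 800 → 1000 → 1250 — 2 stops higher (brighter).
Net: −1 −1/3 +2 = +2/3 stops.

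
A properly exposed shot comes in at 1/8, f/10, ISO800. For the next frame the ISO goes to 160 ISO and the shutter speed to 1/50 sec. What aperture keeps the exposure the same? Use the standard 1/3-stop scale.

ISO: 800 → 640 → 500 → 400 → 320 → 250 → 200 → 160 — 2 1/3 stops lower (darker).
Shutter speed: 1/8 → 1/10 → 1/13 → 1/15 → 1/20 → 1/25 → 1/30 → 1/40 → 1/50 — 2 2/3 stops shorter (darker).
Net change so far: 5 stops darker. Offset with the aperture: f/10 → f/9 → f/8 → f/7.1 → f/6.3 → f/5.6 → f/5 → f/4.5 → f/4 → f/3.5 → f/3.2 → f/2.8 → f/2.5 → f/2.2 → f/2 → f/1.8.

f/1.8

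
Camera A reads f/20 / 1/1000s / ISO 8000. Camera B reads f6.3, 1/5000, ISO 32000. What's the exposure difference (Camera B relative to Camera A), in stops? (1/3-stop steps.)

Aperture: f/20 → f/18 → f/16 → f/14 → f/13 → f/11 → f/10 → f/9 → f/8 → f/7.1 → f/6.3 — 3 1/3 stops wider (brighter).
Shutter speed: 1/1000 → 1/1250 → 1/1600 → 1/2000 → 1/2500 → 1/3200 → 1/4000 → 1/5000 — 2 1/3 stops shorter (darker).
ISO: 8000 → 10000 → 12800 → 16000 → 20000 → 25600 → 32000 — 2 stops higher (brighter).
Net: +3 1/3 −2 1/3 +2 = +3 stops.

3 stops brighter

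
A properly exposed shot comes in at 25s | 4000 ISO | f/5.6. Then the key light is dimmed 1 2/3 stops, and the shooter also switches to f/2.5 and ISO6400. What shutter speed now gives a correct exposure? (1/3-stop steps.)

Scene light: 1 2/3 stops darker.
Aperture: f/5.6 → f/5 → f/4.5 → f/4 → f/3.5 → f/3.2 → f/2.8 → f/2.5 — 2 1/3 stops wider (brighter).
ISO: 4000 → 5000 → 6400 — 2/3 stop higher (brighter).
Net so far: 1 1/3 stops brighter. Shutter speed: 25 → 20 → 15 → 13 → 10.

10 s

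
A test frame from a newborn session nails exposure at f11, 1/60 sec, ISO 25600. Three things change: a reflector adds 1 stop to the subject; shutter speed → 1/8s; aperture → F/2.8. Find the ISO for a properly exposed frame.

ISO 100

Scene light: 1 stop brighter.
Shutter speed: 1/60 → 1/30 → 1/15 → 1/8 — 3 stops longer (brighter).
Aperture: f/11 → f/8 → f/5.6 → f/4 → f/2.8 — 4 stops opened up (brighter).
Net so far: 8 stops brighter. ISO: 25600 → 12800 → 6400 → 3200 → 1600 → 800 → 400 → 200 → 100.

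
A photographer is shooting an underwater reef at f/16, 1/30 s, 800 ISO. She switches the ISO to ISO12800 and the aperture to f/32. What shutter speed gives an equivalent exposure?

ISO: 800 → 1600 → 3200 → 6400 → 12800 — 4 stops raised (brighter).
Aperture: f/16 → f/22 → f/32 — 2 stops stopped down (darker).
Net change so far: 2 stops brighter. Offset with the shutter speed: 1/30 → 1/60 → 1/125.

1/125s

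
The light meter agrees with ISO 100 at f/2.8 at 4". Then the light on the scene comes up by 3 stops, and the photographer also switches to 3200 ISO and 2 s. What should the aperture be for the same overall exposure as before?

Scene light: 3 stops brighter.
ISO: 100 → 200 → 400 → 800 → 1600 → 3200 — 5 stops higher (brighter).
Shutter speed: 4 → 2 — 1 stop shorter (darker).
Net so far: 7 stops brighter. Aperture: f/2.8 → f/4 → f/5.6 → f/8 → f/11 → f/16 → f/22 → f/32.

f/32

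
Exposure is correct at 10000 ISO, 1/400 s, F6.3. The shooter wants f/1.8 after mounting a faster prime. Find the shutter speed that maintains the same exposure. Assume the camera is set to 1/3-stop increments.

1/5000s

Aperture: f/6.3 → f/5.6 → f/5 → f/4.5 → f/4 → f/3.5 → f/3.2 → f/2.8 → f/2.5 → f/2.2 → f/2 → f/1.8 — 3 2/3 stops wider (brighter).
Need 3 2/3 stops darker from the shutter speed: 1/400 → 1/500 → 1/640 → 1/800 → 1/1000 → 1/1250 → 1/1600 → 1/2000 → 1/2500 → 1/3200 → 1/4000 → 1/5000.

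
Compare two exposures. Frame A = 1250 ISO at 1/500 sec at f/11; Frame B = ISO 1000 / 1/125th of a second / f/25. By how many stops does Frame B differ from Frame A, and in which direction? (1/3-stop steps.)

Aperture: f/11 → f/13 → f/14 → f/16 → f/18 → f/20 → f/22 → f/25 — 2 1/3 stops stopped down (darker).
Shutter speed: 1/500 → 1/400 → 1/320 → 1/250 → 1/200 → 1/160 → 1/125 — 2 stops longer (brighter).
ISO: 1250 → 1000 — 1/3 stop dropped (darker).
Net: −2 1/3 +2 −1/3 = −2/3 stops.

2/3 stop darker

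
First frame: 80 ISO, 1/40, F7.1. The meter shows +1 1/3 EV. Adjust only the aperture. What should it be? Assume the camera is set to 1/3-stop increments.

f/11

Overexposed by 1 1/3 stops → need 1 1/3 stops darker.
Aperture: f/7.1 → f/8 → f/9 → f/10 → f/11.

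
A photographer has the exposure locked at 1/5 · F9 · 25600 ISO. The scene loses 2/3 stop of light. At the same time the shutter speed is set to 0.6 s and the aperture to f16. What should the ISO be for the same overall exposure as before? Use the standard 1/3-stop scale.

Scene light: 2/3 stop darker.
Shutter speed: 1/5 → 1/4 → 0.3 → 0.4 → 0.5 → 0.6 — 1 2/3 stops slower (brighter).
Aperture: f/9 → f/10 → f/11 → f/13 → f/14 → f/16 — 1 2/3 stops smaller aperture (darker).
Net so far: 2/3 stop darker. ISO: 25600 → 32000 → 40000.

ISO 40000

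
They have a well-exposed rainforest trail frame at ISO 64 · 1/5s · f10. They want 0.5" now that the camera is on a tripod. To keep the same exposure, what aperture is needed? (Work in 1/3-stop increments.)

f/16

Shutter speed: 1/5 → 1/4 → 0.3 → 0.4 → 0.5 — 1 1/3 stops slower (brighter).
Need 1 1/3 stops darker from the aperture: f/10 → f/11 → f/13 → f/14 → f/16.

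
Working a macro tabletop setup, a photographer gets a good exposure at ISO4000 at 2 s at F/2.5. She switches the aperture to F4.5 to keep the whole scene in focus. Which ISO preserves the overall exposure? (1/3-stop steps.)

ISO 12800

Aperture: f/2.5 → f/2.8 → f/3.2 → f/3.5 → f/4 → f/4.5 — 1 2/3 stops stopped down (darker).
Need 1 2/3 stops brighter from the ISO: 4000 → 5000 → 6400 → 8000 → 10000 → 12800.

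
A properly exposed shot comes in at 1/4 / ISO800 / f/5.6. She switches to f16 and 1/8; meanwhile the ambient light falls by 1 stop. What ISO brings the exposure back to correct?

Scene light: 1 stop darker.
Aperture: f/5.6 → f/8 → f/11 → f/16 — 3 stops smaller aperture (darker).
Shutter speed: 1/4 → 1/8 — 1 stop shorter (darker).
Net so far: 5 stops darker. ISO: 800 → 1600 → 3200 → 6400 → 12800 → 25600.

ISO 25600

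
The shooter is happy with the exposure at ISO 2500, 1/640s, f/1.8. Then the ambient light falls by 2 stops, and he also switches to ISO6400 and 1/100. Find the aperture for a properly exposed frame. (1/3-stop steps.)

f/3.5

Scene light: 2 stops darker.
ISO: 2500 → 3200 → 4000 → 5000 → 6400 — 1 1/3 stops raised (brighter).
Shutter speed: 1/640 → 1/500 → 1/400 → 1/320 → 1/250 → 1/200 → 1/160 → 1/125 → 1/100 — 2 2/3 stops slower (brighter).
Net so far: 2 stops brighter. Aperture: f/1.8 → f/2 → f/2.2 → f/2.5 → f/2.8 → f/3.2 → f/3.5.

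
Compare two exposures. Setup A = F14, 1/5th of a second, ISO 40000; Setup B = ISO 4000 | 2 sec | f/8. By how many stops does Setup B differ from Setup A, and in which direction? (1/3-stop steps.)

Aperture: f/14 → f/13 → f/11 → f/10 → f/9 → f/8 — 1 2/3 stops wider (brighter).
Shutter speed: 1/5 → 1/4 → 0.3 → 0.4 → 0.5 → 0.6 → 0.8 → 1 → 1.3 → 1.6 → 2 — 3 1/3 stops slower (brighter).
ISO: 40000 → 32000 → 25600 → 20000 → 16000 → 12800 → 10000 → 8000 → 6400 → 5000 → 4000 — 3 1/3 stops dropped (darker).
Net: +1 2/3 +3 1/3 −3 1/3 = +1 2/3 stops.

1 2/3 stops brighter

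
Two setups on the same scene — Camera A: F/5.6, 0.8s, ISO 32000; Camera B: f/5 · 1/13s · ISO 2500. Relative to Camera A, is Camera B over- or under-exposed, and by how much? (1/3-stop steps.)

Aperture: f/5.6 → f/5 — 1/3 stop wider (brighter).
Shutter speed: 0.8 → 0.6 → 0.5 → 0.4 → 0.3 → 1/4 → 1/5 → 1/6 → 1/8 → 1/10 → 1/13 — 3 1/3 stops shorter (darker).
ISO: 32000 → 25600 → 20000 → 16000 → 12800 → 10000 → 8000 → 6400 → 5000 → 4000 → 3200 → 2500 — 3 2/3 stops lower (darker).
Net: +1/3 −3 1/3 −3 2/3 = −6 2/3 stops.

6 2/3 stops darker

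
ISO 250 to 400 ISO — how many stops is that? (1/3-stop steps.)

2/3 stop

250 → 320 → 400 — count the steps: 2 third-stops = 2/3 stop.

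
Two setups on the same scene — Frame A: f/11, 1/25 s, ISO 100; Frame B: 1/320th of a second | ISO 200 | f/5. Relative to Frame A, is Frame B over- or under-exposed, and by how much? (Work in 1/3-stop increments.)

1/3 stop darker

Aperture: f/11 → f/10 → f/9 → f/8 → f/7.1 → f/6.3 → f/5.6 → f/5 — 2 1/3 stops opened up (brighter).
Shutter speed: 1/25 → 1/30 → 1/40 → 1/50 → 1/60 → 1/80 → 1/100 → 1/125 → 1/160 → 1/200 → 1/250 → 1/320 — 3 2/3 stops faster (darker).
ISO: 100 → 125 → 160 → 200 — 1 stop raised (brighter).
Net: +2 1/3 −3 2/3 +1 = −1/3 stops.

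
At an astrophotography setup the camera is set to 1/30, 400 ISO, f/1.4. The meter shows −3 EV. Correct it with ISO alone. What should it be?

Underexposed by 3 stops → need 3 stops brighter.
ISO: 400 → 800 → 1600 → 3200.

ISO 3200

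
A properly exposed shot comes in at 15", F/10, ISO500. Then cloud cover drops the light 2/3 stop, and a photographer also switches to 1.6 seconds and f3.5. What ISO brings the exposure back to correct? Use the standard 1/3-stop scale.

ISO 1000

Scene light: 2/3 stop darker.
Shutter speed: 15 → 13 → 10 → 8 → 6 → 5 → 4 → 3.2 → 2.5 → 2 → 1.6 — 3 1/3 stops shorter (darker).
Aperture: f/10 → f/9 → f/8 → f/7.1 → f/6.3 → f/5.6 → f/5 → f/4.5 → f/4 → f/3.5 — 3 stops opened up (brighter).
Net so far: 1 stop darker. ISO: 500 → 640 → 800 → 1000.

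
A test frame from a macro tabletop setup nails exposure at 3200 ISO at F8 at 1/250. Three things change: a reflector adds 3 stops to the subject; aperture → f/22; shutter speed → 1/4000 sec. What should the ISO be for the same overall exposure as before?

Scene light: 3 stops brighter.
Aperture: f/8 → f/11 → f/16 → f/22 — 3 stops narrower (darker).
Shutter speed: 1/250 → 1/500 → 1/1000 → 1/2000 → 1/4000 — 4 stops faster (darker).
Net so far: 4 stops darker. ISO: 3200 → 6400 → 12800 → 25600 → 51200.

ISO 51200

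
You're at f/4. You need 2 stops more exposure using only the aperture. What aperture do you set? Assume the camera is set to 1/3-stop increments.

Aperture: f/4 → f/3.5 → f/3.2 → f/2.8 → f/2.5 → f/2.2 → f/2 — 2 stops opened up (brighter).

f/2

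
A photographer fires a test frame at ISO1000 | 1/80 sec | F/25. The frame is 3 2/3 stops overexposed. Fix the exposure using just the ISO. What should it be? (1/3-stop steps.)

ISO 80

Overexposed by 3 2/3 stops → need 3 2/3 stops darker.
ISO: 1000 → 800 → 640 → 500 → 400 → 320 → 250 → 200 → 160 → 125 → 100 → 80.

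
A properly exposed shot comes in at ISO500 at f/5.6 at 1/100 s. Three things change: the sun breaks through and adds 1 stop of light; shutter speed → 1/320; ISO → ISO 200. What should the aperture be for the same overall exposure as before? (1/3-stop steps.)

Scene light: 1 stop brighter.
Shutter speed: 1/100 → 1/125 → 1/160 → 1/200 → 1/250 → 1/320 — 1 2/3 stops shorter (darker).
ISO: 500 → 400 → 320 → 250 → 200 — 1 1/3 stops dropped (darker).
Net so far: 2 stops darker. Aperture: f/5.6 → f/5 → f/4.5 → f/4 → f/3.5 → f/3.2 → f/2.8.

f/2.8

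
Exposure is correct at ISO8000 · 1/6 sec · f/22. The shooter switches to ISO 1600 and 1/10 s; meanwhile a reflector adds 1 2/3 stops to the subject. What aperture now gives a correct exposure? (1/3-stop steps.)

Scene light: 1 2/3 stops brighter.
ISO: 8000 → 6400 → 5000 → 4000 → 3200 → 2500 → 2000 → 1600 — 2 1/3 stops lower (darker).
Shutter speed: 1/6 → 1/8 → 1/10 — 2/3 stop shorter (darker).
Net so far: 1 1/3 stops darker. Aperture: f/22 → f/20 → f/18 → f/16 → f/14.

f/14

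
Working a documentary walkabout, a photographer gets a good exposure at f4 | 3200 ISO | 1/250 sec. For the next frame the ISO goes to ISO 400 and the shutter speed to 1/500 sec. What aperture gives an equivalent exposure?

ISO: 3200 → 1600 → 800 → 400 — 3 stops dropped (darker).
Shutter speed: 1/250 → 1/500 — 1 stop faster (darker).
Net change so far: 4 stops darker. Offset with the aperture: f/4 → f/2.8 → f/2 → f/1.4 → f/1.0.

f/1.0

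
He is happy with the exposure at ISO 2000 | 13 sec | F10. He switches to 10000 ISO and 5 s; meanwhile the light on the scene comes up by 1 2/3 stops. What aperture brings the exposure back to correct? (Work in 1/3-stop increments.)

f/25

Scene light: 1 2/3 stops brighter.
ISO: 2000 → 2500 → 3200 → 4000 → 5000 → 6400 → 8000 → 10000 — 2 1/3 stops raised (brighter).
Shutter speed: 13 → 10 → 8 → 6 → 5 — 1 1/3 stops shorter (darker).
Net so far: 2 2/3 stops brighter. Aperture: f/10 → f/11 → f/13 → f/14 → f/16 → f/18 → f/20 → f/22 → f/25.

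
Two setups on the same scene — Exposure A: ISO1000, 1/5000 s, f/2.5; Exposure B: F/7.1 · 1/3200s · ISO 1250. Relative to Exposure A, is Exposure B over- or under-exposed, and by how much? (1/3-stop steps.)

Aperture: f/2.5 → f/2.8 → f/3.2 → f/3.5 → f/4 → f/4.5 → f/5 → f/5.6 → f/6.3 → f/7.1 — 3 stops smaller aperture (darker).
Shutter speed: 1/5000 → 1/4000 → 1/3200 — 2/3 stop slower (brighter).
ISO: 1000 → 1250 — 1/3 stop raised (brighter).
Net: −3 +2/3 +1/3 = −2 stops.

2 stops darker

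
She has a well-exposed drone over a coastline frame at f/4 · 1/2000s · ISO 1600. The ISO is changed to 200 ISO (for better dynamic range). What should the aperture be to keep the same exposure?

f/1.4

ISO: 1600 → 800 → 400 → 200 — 3 stops dropped (darker).
Need 3 stops brighter from the aperture: f/4 → f/2.8 → f/2 → f/1.4.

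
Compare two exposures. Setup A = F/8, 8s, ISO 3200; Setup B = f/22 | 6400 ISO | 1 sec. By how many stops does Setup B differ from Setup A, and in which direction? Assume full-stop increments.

5 stops darker

Aperture: f/8 → f/11 → f/16 → f/22 — 3 stops smaller aperture (darker).
Shutter speed: 8 → 4 → 2 → 1 — 3 stops faster (darker).
ISO: 3200 → 6400 — 1 stop higher (brighter).
Net: −3 −3 +1 = −5 stops.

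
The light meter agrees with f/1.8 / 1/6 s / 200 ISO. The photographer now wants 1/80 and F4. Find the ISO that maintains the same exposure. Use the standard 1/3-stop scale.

ISO 12800

Shutter speed: 1/6 → 1/8 → 1/10 → 1/13 → 1/15 → 1/20 → 1/25 → 1/30 → 1/40 → 1/50 → 1/60 → 1/80 — 3 2/3 stops faster (darker).
Aperture: f/1.8 → f/2 → f/2.2 → f/2.5 → f/2.8 → f/3.2 → f/3.5 → f/4 — 2 1/3 stops narrower (darker).
Net change so far: 6 stops darker. Offset with the ISO: 200 → 250 → 320 → 400 → 500 → 640 → 800 → 1000 → 1250 → 1600 → 2000 → 2500 → 3200 → 4000 → 5000 → 6400 → 8000 → 10000 → 12800.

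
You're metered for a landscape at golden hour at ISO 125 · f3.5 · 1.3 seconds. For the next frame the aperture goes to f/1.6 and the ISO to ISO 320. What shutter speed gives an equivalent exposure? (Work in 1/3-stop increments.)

Aperture: f/3.5 → f/3.2 → f/2.8 → f/2.5 → f/2.2 → f/2 → f/1.8 → f/1.6 — 2 1/3 stops opened up (brighter).
ISO: 125 → 160 → 200 → 250 → 320 — 1 1/3 stops higher (brighter).
Net change so far: 3 2/3 stops brighter. Offset with the shutter speed: 1.3 → 1 → 0.8 → 0.6 → 0.5 → 0.4 → 0.3 → 1/4 → 1/5 → 1/6 → 1/8 → 1/10.

1/10s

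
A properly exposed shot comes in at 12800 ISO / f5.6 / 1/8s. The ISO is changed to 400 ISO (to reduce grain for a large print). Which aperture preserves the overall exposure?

ISO: 12800 → 6400 → 3200 → 1600 → 800 → 400 — 5 stops lower (darker).
Need 5 stops brighter from the aperture: f/5.6 → f/4 → f/2.8 → f/2 → f/1.4 → f/1.0.

f/1.0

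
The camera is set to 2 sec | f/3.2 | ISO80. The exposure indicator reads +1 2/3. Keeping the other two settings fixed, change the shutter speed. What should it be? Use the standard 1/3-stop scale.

0.6 s

Overexposed by 1 2/3 stops → need 1 2/3 stops darker.
Shutter speed: 2 → 1.6 → 1.3 → 1 → 0.8 → 0.6.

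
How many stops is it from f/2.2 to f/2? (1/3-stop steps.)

1/3 stop

f/2.2 → f/2 — count the steps: 1 third-stops = 1/3 stop.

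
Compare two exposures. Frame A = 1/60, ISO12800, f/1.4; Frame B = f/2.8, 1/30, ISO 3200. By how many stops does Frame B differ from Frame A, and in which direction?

Aperture: f/1.4 → f/2 → f/2.8 — 2 stops smaller aperture (darker).
Shutter speed: 1/60 → 1/30 — 1 stop slower (brighter).
ISO: 12800 → 6400 → 3200 — 2 stops dropped (darker).
Net: −2 +1 −2 = −3 stops.

3 stops darker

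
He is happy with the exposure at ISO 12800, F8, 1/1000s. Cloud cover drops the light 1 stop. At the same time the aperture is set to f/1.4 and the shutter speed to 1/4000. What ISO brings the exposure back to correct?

Scene light: 1 stop darker.
Aperture: f/8 → f/5.6 → f/4 → f/2.8 → f/2 → f/1.4 — 5 stops larger aperture (brighter).
Shutter speed: 1/1000 → 1/2000 → 1/4000 — 2 stops shorter (darker).
Net so far: 2 stops brighter. ISO: 12800 → 6400 → 3200.

ISO 3200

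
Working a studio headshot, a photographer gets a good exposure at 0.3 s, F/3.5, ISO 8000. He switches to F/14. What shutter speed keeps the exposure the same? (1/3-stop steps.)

5 s

Aperture: f/3.5 → f/4 → f/4.5 → f/5 → f/5.6 → f/6.3 → f/7.1 → f/8 → f/9 → f/10 → f/11 → f/13 → f/14 — 4 stops stopped down (darker).
Need 4 stops brighter from the shutter speed: 0.3 → 0.4 → 0.5 → 0.6 → 0.8 → 1 → 1.3 → 1.6 → 2 → 2.5 → 3.2 → 4 → 5.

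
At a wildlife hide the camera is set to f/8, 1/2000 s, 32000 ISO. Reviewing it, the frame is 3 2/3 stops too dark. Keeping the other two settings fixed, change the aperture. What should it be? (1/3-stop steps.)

Underexposed by 3 2/3 stops → need 3 2/3 stops brighter.
Aperture: f/8 → f/7.1 → f/6.3 → f/5.6 → f/5 → f/4.5 → f/4 → f/3.5 → f/3.2 → f/2.8 → f/2.5 → f/2.2.

f/2.2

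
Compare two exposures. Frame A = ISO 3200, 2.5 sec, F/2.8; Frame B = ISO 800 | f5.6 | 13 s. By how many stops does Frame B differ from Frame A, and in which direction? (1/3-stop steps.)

Aperture: f/2.8 → f/3.2 → f/3.5 → f/4 → f/4.5 → f/5 → f/5.6 — 2 stops narrower (darker).
Shutter speed: 2.5 → 3.2 → 4 → 5 → 6 → 8 → 10 → 13 — 2 1/3 stops slower (brighter).
ISO: 3200 → 2500 → 2000 → 1600 → 1250 → 1000 → 800 — 2 stops dropped (darker).
Net: −2 +2 1/3 −2 = −1 2/3 stops.

1 2/3 stops darker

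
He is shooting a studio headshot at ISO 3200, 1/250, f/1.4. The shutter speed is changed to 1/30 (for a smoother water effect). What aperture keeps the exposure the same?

Shutter speed: 1/250 → 1/125 → 1/60 → 1/30 — 3 stops longer (brighter).
Need 3 stops darker from the aperture: f/1.4 → f/2 → f/2.8 → f/4.

f/4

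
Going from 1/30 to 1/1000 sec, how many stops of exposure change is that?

1/30 → 1/60 → 1/125 → 1/250 → 1/500 → 1/1000 — count the steps: 5 stops.

5 stops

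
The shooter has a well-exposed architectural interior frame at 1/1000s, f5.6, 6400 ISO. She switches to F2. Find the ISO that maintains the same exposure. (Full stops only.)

ISO 800

Aperture: f/5.6 → f/4 → f/2.8 → f/2 — 3 stops wider (brighter).
Need 3 stops darker from the ISO: 6400 → 3200 → 1600 → 800.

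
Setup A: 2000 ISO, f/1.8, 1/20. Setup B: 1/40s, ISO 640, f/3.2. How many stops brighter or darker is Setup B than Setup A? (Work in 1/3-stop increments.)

4 1/3 stops darker

Aperture: f/1.8 → f/2 → f/2.2 → f/2.5 → f/2.8 → f/3.2 — 1 2/3 stops stopped down (darker).
Shutter speed: 1/20 → 1/25 → 1/30 → 1/40 — 1 stop shorter (darker).
ISO: 2000 → 1600 → 1250 → 1000 → 800 → 640 — 1 2/3 stops lower (darker).
Net: −1 2/3 −1 −1 2/3 = −4 1/3 stops.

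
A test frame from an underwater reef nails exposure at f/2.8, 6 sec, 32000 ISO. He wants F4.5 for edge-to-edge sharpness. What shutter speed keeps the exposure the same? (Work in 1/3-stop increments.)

Aperture: f/2.8 → f/3.2 → f/3.5 → f/4 → f/4.5 — 1 1/3 stops smaller aperture (darker).
Need 1 1/3 stops brighter from the shutter speed: 6 → 8 → 10 → 13 → 15.

15 s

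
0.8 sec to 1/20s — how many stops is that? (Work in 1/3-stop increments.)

4 stops

0.8 → 0.6 → 0.5 → 0.4 → 0.3 → 1/4 → 1/5 → 1/6 → 1/8 → 1/10 → 1/13 → 1/15 → 1/20 — count the steps: 12 third-stops = 4 stops.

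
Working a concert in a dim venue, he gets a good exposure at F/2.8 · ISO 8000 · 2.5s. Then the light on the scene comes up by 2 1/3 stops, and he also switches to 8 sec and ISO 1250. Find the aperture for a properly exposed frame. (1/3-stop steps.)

f/4.5

Scene light: 2 1/3 stops brighter.
Shutter speed: 2.5 → 3.2 → 4 → 5 → 6 → 8 — 1 2/3 stops longer (brighter).
ISO: 8000 → 6400 → 5000 → 4000 → 3200 → 2500 → 2000 → 1600 → 1250 — 2 2/3 stops dropped (darker).
Net so far: 1 1/3 stops brighter. Aperture: f/2.8 → f/3.2 → f/3.5 → f/4 → f/4.5.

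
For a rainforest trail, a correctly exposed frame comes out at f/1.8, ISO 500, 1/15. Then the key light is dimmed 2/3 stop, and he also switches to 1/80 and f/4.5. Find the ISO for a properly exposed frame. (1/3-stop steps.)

Scene light: 2/3 stop darker.
Shutter speed: 1/15 → 1/20 → 1/25 → 1/30 → 1/40 → 1/50 → 1/60 → 1/80 — 2 1/3 stops faster (darker).
Aperture: f/1.8 → f/2 → f/2.2 → f/2.5 → f/2.8 → f/3.2 → f/3.5 → f/4 → f/4.5 — 2 2/3 stops narrower (darker).
Net so far: 5 2/3 stops darker. ISO: 500 → 640 → 800 → 1000 → 1250 → 1600 → 2000 → 2500 → 3200 → 4000 → 5000 → 6400 → 8000 → 10000 → 12800 → 16000 → 20000 → 25600.

ISO 25600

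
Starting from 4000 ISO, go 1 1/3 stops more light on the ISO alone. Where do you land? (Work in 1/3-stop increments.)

ISO 10000

ISO: 4000 → 5000 → 6400 → 8000 → 10000 — 1 1/3 stops raised (brighter).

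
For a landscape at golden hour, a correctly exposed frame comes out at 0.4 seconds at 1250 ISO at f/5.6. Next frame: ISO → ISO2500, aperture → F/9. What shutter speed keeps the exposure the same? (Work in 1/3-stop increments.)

ISO: 1250 → 1600 → 2000 → 2500 — 1 stop higher (brighter).
Aperture: f/5.6 → f/6.3 → f/7.1 → f/8 → f/9 — 1 1/3 stops smaller aperture (darker).
Net change so far: 1/3 stop darker. Offset with the shutter speed: 0.4 → 0.5.

0.5 s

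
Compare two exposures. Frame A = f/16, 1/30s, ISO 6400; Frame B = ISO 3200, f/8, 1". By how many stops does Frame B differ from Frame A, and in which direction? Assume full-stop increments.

6 stops brighter

Aperture: f/16 → f/11 → f/8 — 2 stops larger aperture (brighter).
Shutter speed: 1/30 → 1/15 → 1/8 → 1/4 → 1/2 → 1 — 5 stops longer (brighter).
ISO: 6400 → 3200 — 1 stop dropped (darker).
Net: +2 +5 −1 = +6 stops.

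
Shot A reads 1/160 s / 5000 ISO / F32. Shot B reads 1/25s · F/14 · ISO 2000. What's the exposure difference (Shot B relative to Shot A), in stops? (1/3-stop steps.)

3 2/3 stops brighter

Aperture: f/32 → f/29 → f/25 → f/22 → f/20 → f/18 → f/16 → f/14 — 2 1/3 stops larger aperture (brighter).
Shutter speed: 1/160 → 1/125 → 1/100 → 1/80 → 1/60 → 1/50 → 1/40 → 1/30 → 1/25 — 2 2/3 stops longer (brighter).
ISO: 5000 → 4000 → 3200 → 2500 → 2000 — 1 1/3 stops lower (darker).
Net: +2 1/3 +2 2/3 −1 1/3 = +3 2/3 stops.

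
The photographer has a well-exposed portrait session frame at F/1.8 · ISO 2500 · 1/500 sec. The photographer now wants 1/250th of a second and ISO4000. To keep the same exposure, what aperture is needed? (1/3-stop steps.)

f/3.2

Shutter speed: 1/500 → 1/400 → 1/320 → 1/250 — 1 stop slower (brighter).
ISO: 2500 → 3200 → 4000 — 2/3 stop raised (brighter).
Net change so far: 1 2/3 stops brighter. Offset with the aperture: f/1.8 → f/2 → f/2.2 → f/2.5 → f/2.8 → f/3.2.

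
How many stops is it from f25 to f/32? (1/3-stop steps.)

f/25 → f/29 → f/32 — count the steps: 2 third-stops = 2/3 stop.

2/3 stop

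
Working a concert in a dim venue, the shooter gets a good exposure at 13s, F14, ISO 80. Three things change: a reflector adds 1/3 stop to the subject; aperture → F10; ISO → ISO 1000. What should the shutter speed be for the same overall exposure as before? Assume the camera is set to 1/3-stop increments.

0.4 s

Scene light: 1/3 stop brighter.
Aperture: f/14 → f/13 → f/11 → f/10 — 1 stop wider (brighter).
ISO: 80 → 100 → 125 → 160 → 200 → 250 → 320 → 400 → 500 → 640 → 800 → 1000 — 3 2/3 stops higher (brighter).
Net so far: 5 stops brighter. Shutter speed: 13 → 10 → 8 → 6 → 5 → 4 → 3.2 → 2.5 → 2 → 1.6 → 1.3 → 1 → 0.8 → 0.6 → 0.5 → 0.4.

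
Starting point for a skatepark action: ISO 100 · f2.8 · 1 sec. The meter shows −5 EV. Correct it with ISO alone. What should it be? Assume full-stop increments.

ISO 3200

Underexposed by 5 stops → need 5 stops brighter.
ISO: 100 → 200 → 400 → 800 → 1600 → 3200.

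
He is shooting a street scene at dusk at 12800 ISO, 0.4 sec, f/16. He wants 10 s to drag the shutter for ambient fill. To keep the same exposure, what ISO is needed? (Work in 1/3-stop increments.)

ISO 500

Shutter speed: 0.4 → 0.5 → 0.6 → 0.8 → 1 → 1.3 → 1.6 → 2 → 2.5 → 3.2 → 4 → 5 → 6 → 8 → 10 — 4 2/3 stops slower (brighter).
Need 4 2/3 stops darker from the ISO: 12800 → 10000 → 8000 → 6400 → 5000 → 4000 → 3200 → 2500 → 2000 → 1600 → 1250 → 1000 → 800 → 640 → 500.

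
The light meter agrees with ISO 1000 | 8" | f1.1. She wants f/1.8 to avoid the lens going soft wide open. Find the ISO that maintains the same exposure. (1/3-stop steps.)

Aperture: f/1.1 → f/1.2 → f/1.4 → f/1.6 → f/1.8 — 1 1/3 stops stopped down (darker).
Need 1 1/3 stops brighter from the ISO: 1000 → 1250 → 1600 → 2000 → 2500.

ISO 2500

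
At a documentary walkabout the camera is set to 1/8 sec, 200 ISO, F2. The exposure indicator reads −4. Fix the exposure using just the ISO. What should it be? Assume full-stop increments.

ISO 3200

Underexposed by 4 stops → need 4 stops brighter.
ISO: 200 → 400 → 800 → 1600 → 3200.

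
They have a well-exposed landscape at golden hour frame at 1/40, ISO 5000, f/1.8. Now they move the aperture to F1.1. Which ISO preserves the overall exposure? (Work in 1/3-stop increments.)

ISO 2000

Aperture: f/1.8 → f/1.6 → f/1.4 → f/1.2 → f/1.1 — 1 1/3 stops wider (brighter).
Need 1 1/3 stops darker from the ISO: 5000 → 4000 → 3200 → 2500 → 2000.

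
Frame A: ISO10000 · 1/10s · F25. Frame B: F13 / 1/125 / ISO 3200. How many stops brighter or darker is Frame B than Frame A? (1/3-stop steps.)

3 1/3 stops darker

Aperture: f/25 → f/22 → f/20 → f/18 → f/16 → f/14 → f/13 — 2 stops larger aperture (brighter).
Shutter speed: 1/10 → 1/13 → 1/15 → 1/20 → 1/25 → 1/30 → 1/40 → 1/50 → 1/60 → 1/80 → 1/100 → 1/125 — 3 2/3 stops faster (darker).
ISO: 10000 → 8000 → 6400 → 5000 → 4000 → 3200 — 1 2/3 stops dropped (darker).
Net: +2 −3 2/3 −1 2/3 = −3 1/3 stops.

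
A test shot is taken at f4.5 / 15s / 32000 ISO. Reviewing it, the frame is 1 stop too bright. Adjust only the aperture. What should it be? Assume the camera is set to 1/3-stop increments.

Overexposed by 1 stop → need 1 stop darker.
Aperture: f/4.5 → f/5 → f/5.6 → f/6.3.

f/6.3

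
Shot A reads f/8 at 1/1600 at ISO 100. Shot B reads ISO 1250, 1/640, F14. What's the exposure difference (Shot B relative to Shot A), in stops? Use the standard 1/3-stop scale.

Aperture: f/8 → f/9 → f/10 → f/11 → f/13 → f/14 — 1 2/3 stops smaller aperture (darker).
Shutter speed: 1/1600 → 1/1250 → 1/1000 → 1/800 → 1/640 — 1 1/3 stops longer (brighter).
ISO: 100 → 125 → 160 → 200 → 250 → 320 → 400 → 500 → 640 → 800 → 1000 → 1250 — 3 2/3 stops raised (brighter).
Net: −1 2/3 +1 1/3 +3 2/3 = +3 1/3 stops.

3 1/3 stops brighter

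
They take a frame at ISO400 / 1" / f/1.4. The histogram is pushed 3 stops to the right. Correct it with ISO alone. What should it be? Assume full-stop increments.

Overexposed by 3 stops → need 3 stops darker.
ISO: 400 → 200 → 100 → 50.

ISO 50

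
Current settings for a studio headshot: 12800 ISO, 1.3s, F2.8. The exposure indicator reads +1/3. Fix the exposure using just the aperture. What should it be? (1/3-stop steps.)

Overexposed by 1/3 stop → need 1/3 stop darker.
Aperture: f/2.8 → f/3.2.

f/3.2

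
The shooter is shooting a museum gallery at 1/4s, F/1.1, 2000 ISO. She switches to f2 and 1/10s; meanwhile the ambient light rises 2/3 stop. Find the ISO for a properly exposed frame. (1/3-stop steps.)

ISO 10000

Scene light: 2/3 stop brighter.
Aperture: f/1.1 → f/1.2 → f/1.4 → f/1.6 → f/1.8 → f/2 — 1 2/3 stops smaller aperture (darker).
Shutter speed: 1/4 → 1/5 → 1/6 → 1/8 → 1/10 — 1 1/3 stops shorter (darker).
Net so far: 2 1/3 stops darker. ISO: 2000 → 2500 → 3200 → 4000 → 5000 → 6400 → 8000 → 10000.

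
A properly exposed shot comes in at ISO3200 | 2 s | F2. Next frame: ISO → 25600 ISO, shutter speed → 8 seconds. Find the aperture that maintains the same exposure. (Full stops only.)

ISO: 3200 → 6400 → 12800 → 25600 — 3 stops higher (brighter).
Shutter speed: 2 → 4 → 8 — 2 stops longer (brighter).
Net change so far: 5 stops brighter. Offset with the aperture: f/2 → f/2.8 → f/4 → f/5.6 → f/8 → f/11.

f/11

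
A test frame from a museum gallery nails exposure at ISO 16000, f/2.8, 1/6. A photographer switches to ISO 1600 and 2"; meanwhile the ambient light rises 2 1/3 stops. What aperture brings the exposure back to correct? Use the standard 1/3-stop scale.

f/7.1

Scene light: 2 1/3 stops brighter.
ISO: 16000 → 12800 → 10000 → 8000 → 6400 → 5000 → 4000 → 3200 → 2500 → 2000 → 1600 — 3 1/3 stops dropped (darker).
Shutter speed: 1/6 → 1/5 → 1/4 → 0.3 → 0.4 → 0.5 → 0.6 → 0.8 → 1 → 1.3 → 1.6 → 2 — 3 2/3 stops slower (brighter).
Net so far: 2 2/3 stops brighter. Aperture: f/2.8 → f/3.2 → f/3.5 → f/4 → f/4.5 → f/5 → f/5.6 → f/6.3 → f/7.1.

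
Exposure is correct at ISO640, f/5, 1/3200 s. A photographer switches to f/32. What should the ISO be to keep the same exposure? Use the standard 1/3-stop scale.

Aperture: f/5 → f/5.6 → f/6.3 → f/7.1 → f/8 → f/9 → f/10 → f/11 → f/13 → f/14 → f/16 → f/18 → f/20 → f/22 → f/25 → f/29 → f/32 — 5 1/3 stops stopped down (darker).
Need 5 1/3 stops brighter from the ISO: 640 → 800 → 1000 → 1250 → 1600 → 2000 → 2500 → 3200 → 4000 → 5000 → 6400 → 8000 → 10000 → 12800 → 16000 → 20000 → 25600.

ISO 25600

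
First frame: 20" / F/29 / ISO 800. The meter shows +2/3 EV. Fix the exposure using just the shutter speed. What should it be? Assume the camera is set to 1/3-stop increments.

Overexposed by 2/3 stop → need 2/3 stop darker.
Shutter speed: 20 → 15 → 13.

13 s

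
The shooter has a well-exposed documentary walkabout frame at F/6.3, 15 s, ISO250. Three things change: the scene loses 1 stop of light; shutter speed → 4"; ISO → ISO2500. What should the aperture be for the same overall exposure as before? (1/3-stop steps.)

f/7.1

Scene light: 1 stop darker.
Shutter speed: 15 → 13 → 10 → 8 → 6 → 5 → 4 — 2 stops shorter (darker).
ISO: 250 → 320 → 400 → 500 → 640 → 800 → 1000 → 1250 → 1600 → 2000 → 2500 — 3 1/3 stops raised (brighter).
Net so far: 1/3 stop brighter. Aperture: f/6.3 → f/7.1.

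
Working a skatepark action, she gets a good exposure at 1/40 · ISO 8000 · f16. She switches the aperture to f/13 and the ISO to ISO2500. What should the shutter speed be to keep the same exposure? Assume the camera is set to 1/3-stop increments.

Aperture: f/16 → f/14 → f/13 — 2/3 stop wider (brighter).
ISO: 8000 → 6400 → 5000 → 4000 → 3200 → 2500 — 1 2/3 stops lower (darker).
Net change so far: 1 stop darker. Offset with the shutter speed: 1/40 → 1/30 → 1/25 → 1/20.

1/20s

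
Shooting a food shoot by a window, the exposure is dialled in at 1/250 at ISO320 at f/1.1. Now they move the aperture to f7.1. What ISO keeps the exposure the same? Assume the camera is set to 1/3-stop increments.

ISO 12800

Aperture: f/1.1 → f/1.2 → f/1.4 → f/1.6 → f/1.8 → f/2 → f/2.2 → f/2.5 → f/2.8 → f/3.2 → f/3.5 → f/4 → f/4.5 → f/5 → f/5.6 → f/6.3 → f/7.1 — 5 1/3 stops narrower (darker).
Need 5 1/3 stops brighter from the ISO: 320 → 400 → 500 → 640 → 800 → 1000 → 1250 → 1600 → 2000 → 2500 → 3200 → 4000 → 5000 → 6400 → 8000 → 10000 → 12800.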